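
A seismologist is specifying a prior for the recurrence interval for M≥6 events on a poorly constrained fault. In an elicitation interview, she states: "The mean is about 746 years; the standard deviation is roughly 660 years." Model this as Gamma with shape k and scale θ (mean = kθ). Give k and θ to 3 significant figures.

For Gamma(k, scale θ): mean = kθ, variance = kθ², so CV = 1/√k.
CV = SD/mean = 660/746 = 0.8847, hence k = 1/CV² = 1.28.
Then θ = mean/k = 746/1.28 = 584.

k ≈ 1.28, θ ≈ 584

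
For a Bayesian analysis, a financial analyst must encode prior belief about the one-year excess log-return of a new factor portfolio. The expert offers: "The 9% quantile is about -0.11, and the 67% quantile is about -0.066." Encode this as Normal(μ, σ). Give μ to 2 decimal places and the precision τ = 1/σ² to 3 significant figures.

μ = -0.08, τ = 1640

The p-quantile of Normal(μ,σ) is μ + z_p·σ, with z_{0.09} = -1.341 and z_{0.67} = 0.4399.
Eliminate σ: μ = (z₂·x₁ − z₁·x₂)/(z₂ − z₁) = (0.4399·-0.11 − (-1.341)·-0.066)/1.781 = -0.08.
Then σ = (x₂ − x₁)/(z₂ − z₁) = (-0.066 − -0.11)/1.781 = 0.02.
Precision τ = 1/σ² = 1/0.02471² = 1640.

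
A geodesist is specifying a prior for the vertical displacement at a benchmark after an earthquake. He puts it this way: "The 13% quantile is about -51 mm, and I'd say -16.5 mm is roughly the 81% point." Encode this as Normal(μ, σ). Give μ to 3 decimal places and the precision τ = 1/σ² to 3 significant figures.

The p-quantile of Normal(μ,σ) is μ + z_p·σ, with z_{0.13} = -1.126 and z_{0.81} = 0.8779.
Eliminate σ: μ = (z₂·x₁ − z₁·x₂)/(z₂ − z₁) = (0.8779·-51 − (-1.126)·-16.5)/2.004 = -31.611.
Then σ = (x₂ − x₁)/(z₂ − z₁) = (-16.5 − -51)/2.004 = 17.213.
Precision τ = 1/σ² = 1/17.21² = 0.00338.

μ = -31.611, τ = 0.00338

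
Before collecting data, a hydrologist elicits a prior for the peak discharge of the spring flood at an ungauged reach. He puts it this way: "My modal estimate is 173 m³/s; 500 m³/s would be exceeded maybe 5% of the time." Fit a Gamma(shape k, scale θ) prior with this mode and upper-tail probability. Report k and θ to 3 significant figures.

Gamma(k,θ) with k>1 has mode (k−1)θ, so θ = 173/(k−1).
Need P(X < 500) = 0.95 with θ tied to k this way. Start at k = 2, θ = 173: P(X<500) ≈ 0.784.
Too low — raise k to concentrate. Iterating converges to k ≈ 3.37.
Then θ = 173/(3.37−1) ≈ 73.1.

k ≈ 3.37, θ ≈ 73.1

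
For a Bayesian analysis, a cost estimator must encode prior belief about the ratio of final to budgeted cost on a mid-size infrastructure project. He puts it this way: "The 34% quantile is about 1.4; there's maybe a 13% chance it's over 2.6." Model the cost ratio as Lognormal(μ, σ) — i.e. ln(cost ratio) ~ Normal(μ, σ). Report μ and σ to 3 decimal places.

μ ≈ 0.502, σ ≈ 0.402

If T ~ Lognormal(μ,σ) then ln T ~ Normal(μ,σ), so the p-quantile of ln T is μ + z_p·σ.
ln(1.4) = 0.3365 and ln(2.6) = 0.9555; z_{0.34} = -0.4125, z_{0.87} = 1.126.
σ = (0.9555 − 0.3365)/(1.126 − (-0.4125)) = 0.402.
μ = 0.3365 − (-0.4125)·0.402 = 0.502.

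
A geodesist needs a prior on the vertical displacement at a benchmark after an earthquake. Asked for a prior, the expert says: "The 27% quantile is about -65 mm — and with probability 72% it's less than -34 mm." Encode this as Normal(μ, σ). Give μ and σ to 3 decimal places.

The p-quantile of Normal(μ,σ) is μ + z_p·σ, with z_{0.27} = -0.6128 and z_{0.72} = 0.5828.
Eliminate σ: μ = (z₂·x₁ − z₁·x₂)/(z₂ − z₁) = (0.5828·-65 − (-0.6128)·-34)/1.196 = -49.111.
Then σ = (x₂ − x₁)/(z₂ − z₁) = (-34 − -65)/1.196 = 25.927.

μ = -49.111, σ = 25.927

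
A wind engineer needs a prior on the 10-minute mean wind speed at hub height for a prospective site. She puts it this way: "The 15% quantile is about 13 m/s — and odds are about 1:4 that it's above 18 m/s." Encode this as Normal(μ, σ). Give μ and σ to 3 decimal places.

μ = 15.759, σ = 2.662

The p-quantile of Normal(μ,σ) is μ + z_p·σ, with z_{0.15} = -1.036 and z_{0.8} = 0.8416.
Eliminate σ: μ = (z₂·x₁ − z₁·x₂)/(z₂ − z₁) = (0.8416·13 − (-1.036)·18)/1.878 = 15.759.
Then σ = (x₂ − x₁)/(z₂ − z₁) = (18 − 13)/1.878 = 2.662.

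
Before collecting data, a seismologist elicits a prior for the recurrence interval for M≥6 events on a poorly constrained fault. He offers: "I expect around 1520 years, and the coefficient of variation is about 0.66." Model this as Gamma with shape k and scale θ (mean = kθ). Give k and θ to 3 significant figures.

k ≈ 2.3, θ ≈ 662

For Gamma(k, scale θ): mean = kθ, variance = kθ², so CV = 1/√k.
CV = 0.66, hence k = 1/CV² = 2.3.
Then θ = mean/k = 1520/2.3 = 662.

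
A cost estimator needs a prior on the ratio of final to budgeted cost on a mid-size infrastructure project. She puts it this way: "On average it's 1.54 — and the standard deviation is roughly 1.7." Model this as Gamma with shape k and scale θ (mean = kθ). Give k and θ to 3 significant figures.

k ≈ 0.821, θ ≈ 1.88

For Gamma(k, scale θ): mean = kθ, variance = kθ², so CV = 1/√k.
CV = SD/mean = 1.7/1.54 = 1.104, hence k = 1/CV² = 0.821.
Then θ = mean/k = 1.54/0.821 = 1.88.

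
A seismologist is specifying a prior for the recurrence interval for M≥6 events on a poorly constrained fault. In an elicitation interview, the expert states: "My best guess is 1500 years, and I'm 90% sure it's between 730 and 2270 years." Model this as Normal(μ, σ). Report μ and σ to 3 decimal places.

μ = 1500.000, σ = 468.127

A symmetric 90% interval runs μ ± z·σ with z = 1.645.
Half-width = 770, so σ = 770/1.645 = 468.127.
μ is the stated best guess, 1500.000.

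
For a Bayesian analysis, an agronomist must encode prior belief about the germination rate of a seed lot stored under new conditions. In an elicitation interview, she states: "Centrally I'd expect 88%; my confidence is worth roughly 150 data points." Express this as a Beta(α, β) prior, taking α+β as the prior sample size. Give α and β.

α = 132, β = 18

Under the effective-sample-size interpretation, Beta(α, β) has prior mean α/(α+β) and prior sample size α+β.
So α+β = 150 and α/(α+β) = 0.88, giving α = 0.88·150 = 132 and β = 150 − 132 = 18.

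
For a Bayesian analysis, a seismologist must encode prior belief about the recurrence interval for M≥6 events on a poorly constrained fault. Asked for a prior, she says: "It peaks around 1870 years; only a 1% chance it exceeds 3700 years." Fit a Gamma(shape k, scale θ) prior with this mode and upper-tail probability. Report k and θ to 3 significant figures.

Gamma(k,θ) with k>1 has mode (k−1)θ, so θ = 1870/(k−1).
Need P(X < 3700) = 0.99 with θ tied to k this way. Start at k = 2, θ = 1870: P(X<3700) ≈ 0.588.
Too low — raise k to concentrate. Iterating converges to k ≈ 11.6.
Then θ = 1870/(11.6−1) ≈ 177.

k ≈ 11.6, θ ≈ 177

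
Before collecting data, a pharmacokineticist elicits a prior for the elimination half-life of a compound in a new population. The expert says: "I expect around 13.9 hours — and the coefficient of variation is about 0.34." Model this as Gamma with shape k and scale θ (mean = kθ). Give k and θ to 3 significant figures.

k ≈ 8.65, θ ≈ 1.61

For Gamma(k, scale θ): mean = kθ, variance = kθ², so CV = 1/√k.
CV = 0.34, hence k = 1/CV² = 8.65.
Then θ = mean/k = 13.9/8.65 = 1.61.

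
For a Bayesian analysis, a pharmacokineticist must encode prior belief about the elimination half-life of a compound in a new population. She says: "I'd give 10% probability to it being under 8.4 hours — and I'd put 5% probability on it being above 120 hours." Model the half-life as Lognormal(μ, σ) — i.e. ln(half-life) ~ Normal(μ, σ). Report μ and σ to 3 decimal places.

If T ~ Lognormal(μ,σ) then ln T ~ Normal(μ,σ), so the p-quantile of ln T is μ + z_p·σ.
ln(8.4) = 2.128 and ln(120) = 4.787; z_{0.1} = -1.282, z_{0.95} = 1.645.
σ = (4.787 − 2.128)/(1.645 − (-1.282)) = 0.909.
μ = 2.128 − (-1.282)·0.909 = 3.293.

μ ≈ 3.293, σ ≈ 0.909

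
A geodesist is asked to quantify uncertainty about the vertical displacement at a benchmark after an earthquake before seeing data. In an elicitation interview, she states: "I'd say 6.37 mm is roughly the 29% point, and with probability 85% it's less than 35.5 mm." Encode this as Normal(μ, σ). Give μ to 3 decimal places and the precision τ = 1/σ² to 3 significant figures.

For Normal(μ,σ), the p-quantile is μ + z_p·σ. Here z_{0.29} = -0.5534, z_{0.85} = 1.036.
So 6.37 = μ − 0.5534σ and 35.5 = μ + 1.036σ.
Subtracting: σ = (35.5 − 6.37)/(1.036 − (-0.5534)) = 18.323.
Then μ = 6.37 − (-0.5534)·18.323 = 16.510.
Precision τ = 1/σ² = 1/18.32² = 0.00298.

μ = 16.510, τ = 0.00298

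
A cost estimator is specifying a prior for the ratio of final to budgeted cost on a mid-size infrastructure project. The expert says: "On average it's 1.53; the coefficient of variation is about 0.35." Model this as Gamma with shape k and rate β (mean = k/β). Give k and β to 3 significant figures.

For Gamma(k, rate β): mean = k/β, variance = k/β², so CV = 1/√k.
CV = 0.35, hence k = 1/CV² = 8.16.
Then β = k/mean = 8.16/1.53 = 5.34.

k ≈ 8.16, β ≈ 5.34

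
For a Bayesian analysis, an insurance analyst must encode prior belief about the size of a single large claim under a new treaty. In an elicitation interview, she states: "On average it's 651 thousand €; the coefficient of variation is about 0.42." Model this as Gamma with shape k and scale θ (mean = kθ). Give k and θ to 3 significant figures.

For Gamma(k, scale θ): mean = kθ, variance = kθ², so CV = 1/√k.
CV = 0.42, hence k = 1/CV² = 5.67.
Then θ = mean/k = 651/5.67 = 115.

k ≈ 5.67, θ ≈ 115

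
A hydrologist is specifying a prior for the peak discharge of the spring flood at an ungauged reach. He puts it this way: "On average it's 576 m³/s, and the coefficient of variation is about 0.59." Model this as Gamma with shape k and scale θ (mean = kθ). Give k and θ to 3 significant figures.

k ≈ 2.87, θ ≈ 201

For Gamma(k, scale θ): mean = kθ, variance = kθ², so CV = 1/√k.
CV = 0.59, hence k = 1/CV² = 2.87.
Then θ = mean/k = 576/2.87 = 201.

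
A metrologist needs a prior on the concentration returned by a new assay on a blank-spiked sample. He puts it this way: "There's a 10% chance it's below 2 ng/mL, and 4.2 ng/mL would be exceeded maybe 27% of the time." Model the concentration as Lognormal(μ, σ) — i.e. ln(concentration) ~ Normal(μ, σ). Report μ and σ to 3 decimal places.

μ ≈ 1.195, σ ≈ 0.392

If T ~ Lognormal(μ,σ) then ln T ~ Normal(μ,σ), so the p-quantile of ln T is μ + z_p·σ.
ln(2) = 0.6931 and ln(4.2) = 1.435; z_{0.1} = -1.282, z_{0.73} = 0.6128.
σ = (1.435 − 0.6931)/(0.6128 − (-1.282)) = 0.392.
μ = 0.6931 − (-1.282)·0.392 = 1.195.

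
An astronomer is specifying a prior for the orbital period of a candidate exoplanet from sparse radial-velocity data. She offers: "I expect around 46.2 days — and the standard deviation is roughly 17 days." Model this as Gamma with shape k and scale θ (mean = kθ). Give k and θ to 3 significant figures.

k ≈ 7.39, θ ≈ 6.26

For Gamma(k, scale θ): mean = kθ, variance = kθ², so CV = 1/√k.
CV = SD/mean = 17/46.2 = 0.368, hence k = 1/CV² = 7.39.
Then θ = mean/k = 46.2/7.39 = 6.26.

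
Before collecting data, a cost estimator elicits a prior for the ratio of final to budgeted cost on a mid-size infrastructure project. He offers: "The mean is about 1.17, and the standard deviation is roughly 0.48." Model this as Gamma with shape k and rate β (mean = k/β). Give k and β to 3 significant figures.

For Gamma(k, rate β): mean = k/β, variance = k/β², so CV = 1/√k.
CV = SD/mean = 0.48/1.17 = 0.4103, hence k = 1/CV² = 5.94.
Then β = k/mean = 5.94/1.17 = 5.08.

k ≈ 5.94, β ≈ 5.08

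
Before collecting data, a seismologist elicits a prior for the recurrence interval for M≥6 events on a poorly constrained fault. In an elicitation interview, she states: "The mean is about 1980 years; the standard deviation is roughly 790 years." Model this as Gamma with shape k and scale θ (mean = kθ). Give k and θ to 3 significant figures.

For Gamma(k, scale θ): mean = kθ, variance = kθ², so CV = 1/√k.
CV = SD/mean = 790/1980 = 0.399, hence k = 1/CV² = 6.28.
Then θ = mean/k = 1980/6.28 = 315.

k ≈ 6.28, θ ≈ 315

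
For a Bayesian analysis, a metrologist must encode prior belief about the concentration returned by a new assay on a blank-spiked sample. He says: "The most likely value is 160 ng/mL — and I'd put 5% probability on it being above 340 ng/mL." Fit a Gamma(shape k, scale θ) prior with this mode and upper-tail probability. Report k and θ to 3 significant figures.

Gamma(k,θ) with k>1 has mode (k−1)θ, so θ = 160/(k−1).
Need P(X < 340) = 0.95 with θ tied to k this way. Start at k = 2, θ = 160: P(X<340) ≈ 0.627.
Too low — raise k to concentrate. Iterating converges to k ≈ 5.86.
Then θ = 160/(5.86−1) ≈ 32.9.

k ≈ 5.86, θ ≈ 32.9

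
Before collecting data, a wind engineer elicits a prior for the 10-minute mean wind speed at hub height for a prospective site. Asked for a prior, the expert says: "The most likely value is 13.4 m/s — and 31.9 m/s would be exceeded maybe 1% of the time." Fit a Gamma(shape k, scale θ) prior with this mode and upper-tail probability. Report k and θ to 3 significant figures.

Gamma(k,θ) with k>1 has mode (k−1)θ, so θ = 13.4/(k−1).
Need P(X < 31.9) = 0.99 with θ tied to k this way. Start at k = 2, θ = 13.4: P(X<31.9) ≈ 0.687.
Too low — raise k to concentrate. Iterating converges to k ≈ 7.31.
Then θ = 13.4/(7.31−1) ≈ 2.13.

k ≈ 7.31, θ ≈ 2.13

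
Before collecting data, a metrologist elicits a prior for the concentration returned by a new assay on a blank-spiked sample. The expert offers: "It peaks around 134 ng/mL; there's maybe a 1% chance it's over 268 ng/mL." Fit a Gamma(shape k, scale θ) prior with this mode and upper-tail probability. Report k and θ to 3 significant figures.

k ≈ 11.2, θ ≈ 13.1

Gamma(k,θ) with k>1 has mode (k−1)θ, so θ = 134/(k−1).
Need P(X < 268) = 0.99 with θ tied to k this way. Start at k = 2, θ = 134: P(X<268) ≈ 0.594.
Too low — raise k to concentrate. Iterating converges to k ≈ 11.2.
Then θ = 134/(11.2−1) ≈ 13.1.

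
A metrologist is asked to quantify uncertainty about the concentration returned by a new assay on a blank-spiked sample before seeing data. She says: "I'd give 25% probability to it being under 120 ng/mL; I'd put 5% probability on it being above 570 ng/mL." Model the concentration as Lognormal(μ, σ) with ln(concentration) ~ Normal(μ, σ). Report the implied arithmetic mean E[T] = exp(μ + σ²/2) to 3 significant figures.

If T ~ Lognormal(μ,σ) then ln T ~ Normal(μ,σ), so the p-quantile of ln T is μ + z_p·σ.
ln(120) = 4.787 and ln(570) = 6.346; z_{0.25} = -0.6745, z_{0.95} = 1.645.
σ = (6.346 − 4.787)/(1.645 − (-0.6745)) = 0.672.
μ = 4.787 − (-0.6745)·0.672 = 5.241.
E[T] = exp(μ + σ²/2) = exp(5.241 + 0.2257) = 237 ng/mL.

E[T] ≈ 237 ng/mL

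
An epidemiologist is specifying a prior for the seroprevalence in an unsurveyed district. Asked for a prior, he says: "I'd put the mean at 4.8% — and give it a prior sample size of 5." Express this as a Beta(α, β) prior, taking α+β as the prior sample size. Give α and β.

Under the effective-sample-size interpretation, Beta(α, β) has prior mean α/(α+β) and prior sample size α+β.
So α+β = 5 and α/(α+β) = 0.048, giving α = 0.048·5 = 0.24 and β = 5 − 0.24 = 4.76.

α = 0.24, β = 4.76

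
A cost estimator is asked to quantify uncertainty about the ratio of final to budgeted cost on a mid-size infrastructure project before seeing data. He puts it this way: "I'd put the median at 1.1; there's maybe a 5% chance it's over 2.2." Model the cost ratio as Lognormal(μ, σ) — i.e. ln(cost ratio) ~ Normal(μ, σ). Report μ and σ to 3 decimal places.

μ ≈ 0.095, σ ≈ 0.421

If T ~ Lognormal(μ,σ) then ln T ~ Normal(μ,σ), so the p-quantile of ln T is μ + z_p·σ.
ln(1.1) = 0.09531 and ln(2.2) = 0.7885; z_{0.5} = 0, z_{0.95} = 1.645.
σ = (0.7885 − 0.09531)/(1.645 − (0)) = 0.421.
μ = 0.09531 − (0)·0.421 = 0.095.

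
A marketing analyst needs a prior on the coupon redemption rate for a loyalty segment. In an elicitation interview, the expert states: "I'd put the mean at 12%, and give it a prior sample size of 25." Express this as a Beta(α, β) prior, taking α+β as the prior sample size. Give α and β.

Under the effective-sample-size interpretation, Beta(α, β) has prior mean α/(α+β) and prior sample size α+β.
So α+β = 25 and α/(α+β) = 0.12, giving α = 0.12·25 = 3 and β = 25 − 3 = 22.

α = 3, β = 22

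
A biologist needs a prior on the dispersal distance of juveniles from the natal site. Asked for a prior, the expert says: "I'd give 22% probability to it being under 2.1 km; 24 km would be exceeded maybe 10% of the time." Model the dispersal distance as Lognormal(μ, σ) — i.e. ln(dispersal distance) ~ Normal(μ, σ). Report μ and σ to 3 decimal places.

If T ~ Lognormal(μ,σ) then ln T ~ Normal(μ,σ), so the p-quantile of ln T is μ + z_p·σ.
ln(2.1) = 0.7419 and ln(24) = 3.178; z_{0.22} = -0.7722, z_{0.9} = 1.282.
σ = (3.178 − 0.7419)/(1.282 − (-0.7722)) = 1.186.
μ = 0.7419 − (-0.7722)·1.186 = 1.658.

μ ≈ 1.658, σ ≈ 1.186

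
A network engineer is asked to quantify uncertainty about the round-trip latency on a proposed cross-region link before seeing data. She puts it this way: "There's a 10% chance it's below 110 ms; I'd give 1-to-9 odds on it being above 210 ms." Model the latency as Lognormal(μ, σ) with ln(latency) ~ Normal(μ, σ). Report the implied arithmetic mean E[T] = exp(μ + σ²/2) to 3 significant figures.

E[T] ≈ 157 ms

If T ~ Lognormal(μ,σ) then ln T ~ Normal(μ,σ), so the p-quantile of ln T is μ + z_p·σ.
ln(110) = 4.7 and ln(210) = 5.347; z_{0.1} = -1.282, z_{0.9} = 1.282.
σ = (5.347 − 4.7)/(1.282 − (-1.282)) = 0.252.
μ = 4.7 − (-1.282)·0.252 = 5.024.
E[T] = exp(μ + σ²/2) = exp(5.024 + 0.0318) = 157 ms.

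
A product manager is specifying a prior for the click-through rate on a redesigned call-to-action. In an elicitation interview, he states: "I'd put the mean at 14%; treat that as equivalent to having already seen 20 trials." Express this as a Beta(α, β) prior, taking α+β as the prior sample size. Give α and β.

α = 2.8, β = 17.2

Under the effective-sample-size interpretation, Beta(α, β) has prior mean α/(α+β) and prior sample size α+β.
So α+β = 20 and α/(α+β) = 0.14, giving α = 0.14·20 = 2.8 and β = 20 − 2.8 = 17.2.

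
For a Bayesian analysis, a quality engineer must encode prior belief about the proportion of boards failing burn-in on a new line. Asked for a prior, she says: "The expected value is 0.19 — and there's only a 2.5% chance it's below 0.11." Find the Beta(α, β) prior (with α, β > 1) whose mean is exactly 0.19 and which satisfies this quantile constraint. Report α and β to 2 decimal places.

α ≈ 14.20, β ≈ 60.54

With mean 0.19 fixed, write α = 0.19s, β = 0.81s where s = α+β.
Need P(θ < 0.11) = 0.025 under Beta(0.19s, 0.81s). Normal approximation: (q−m)/√(m(1−m)/s) ≈ z_{0.025} = -1.96, so s ≈ 0.19·0.81·(-1.96)²/(0.11−0.19)² = 92.4.
At s = 92.4: P(θ<0.11) ≈ 0.014. Adjusting to match 0.025 gives s ≈ 74.74.
So α = 0.19·74.74 ≈ 14.20, β = 0.81·74.74 ≈ 60.54.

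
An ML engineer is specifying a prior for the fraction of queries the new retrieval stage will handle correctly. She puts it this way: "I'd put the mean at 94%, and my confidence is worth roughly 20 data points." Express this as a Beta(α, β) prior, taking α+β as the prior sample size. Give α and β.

Under the effective-sample-size interpretation, Beta(α, β) has prior mean α/(α+β) and prior sample size α+β.
So α+β = 20 and α/(α+β) = 0.94, giving α = 0.94·20 = 18.8 and β = 20 − 18.8 = 1.2.

α = 18.8, β = 1.2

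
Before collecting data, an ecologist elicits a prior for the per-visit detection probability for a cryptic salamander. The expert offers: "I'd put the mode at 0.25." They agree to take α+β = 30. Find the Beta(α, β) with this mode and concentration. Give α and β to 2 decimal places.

For α,β > 1 the Beta mode is (α−1)/(α+β−2). With α+β = 30, the mode is (α−1)/28.
Set (α−1)/28 = 0.25 → α = 1 + 0.25·28 = 8.00.
β = 30 − α = 22.00.

α = 8.00, β = 22.00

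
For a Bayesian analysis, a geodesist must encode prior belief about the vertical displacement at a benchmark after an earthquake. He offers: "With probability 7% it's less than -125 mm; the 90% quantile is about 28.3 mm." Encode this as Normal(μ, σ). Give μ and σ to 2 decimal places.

The p-quantile of Normal(μ,σ) is μ + z_p·σ, with z_{0.07} = -1.476 and z_{0.9} = 1.282.
Eliminate σ: μ = (z₂·x₁ − z₁·x₂)/(z₂ − z₁) = (1.282·-125 − (-1.476)·28.3)/2.757 = -42.95.
Then σ = (x₂ − x₁)/(z₂ − z₁) = (28.3 − -125)/2.757 = 55.60.

μ = -42.95, σ = 55.60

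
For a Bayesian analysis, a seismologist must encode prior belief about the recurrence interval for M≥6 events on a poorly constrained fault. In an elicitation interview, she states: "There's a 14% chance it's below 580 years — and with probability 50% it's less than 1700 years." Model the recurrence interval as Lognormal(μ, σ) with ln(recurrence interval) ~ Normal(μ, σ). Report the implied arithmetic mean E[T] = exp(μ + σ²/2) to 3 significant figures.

If T ~ Lognormal(μ,σ) then ln T ~ Normal(μ,σ), so the p-quantile of ln T is μ + z_p·σ.
ln(580) = 6.363 and ln(1700) = 7.438; z_{0.14} = -1.08, z_{0.5} = 0.
σ = (7.438 − 6.363)/(0 − (-1.08)) = 0.995.
μ = 6.363 − (-1.08)·0.995 = 7.438.
E[T] = exp(μ + σ²/2) = exp(7.438 + 0.4954) = 2790 years.

E[T] ≈ 2790 years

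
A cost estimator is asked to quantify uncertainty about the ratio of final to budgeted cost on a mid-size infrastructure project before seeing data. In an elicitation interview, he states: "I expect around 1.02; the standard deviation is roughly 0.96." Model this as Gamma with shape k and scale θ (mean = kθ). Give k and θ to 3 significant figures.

k ≈ 1.13, θ ≈ 0.904

For Gamma(k, scale θ): mean = kθ, variance = kθ², so CV = 1/√k.
CV = SD/mean = 0.96/1.02 = 0.9412, hence k = 1/CV² = 1.13.
Then θ = mean/k = 1.02/1.13 = 0.904.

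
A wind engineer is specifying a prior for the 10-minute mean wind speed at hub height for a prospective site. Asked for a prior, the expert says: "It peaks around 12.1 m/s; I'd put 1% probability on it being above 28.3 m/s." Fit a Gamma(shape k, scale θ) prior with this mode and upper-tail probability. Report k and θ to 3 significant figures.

Gamma(k,θ) with k>1 has mode (k−1)θ, so θ = 12.1/(k−1).
Need P(X < 28.3) = 0.99 with θ tied to k this way. Start at k = 2, θ = 12.1: P(X<28.3) ≈ 0.678.
Too low — raise k to concentrate. Iterating converges to k ≈ 7.59.
Then θ = 12.1/(7.59−1) ≈ 1.83.

k ≈ 7.59, θ ≈ 1.83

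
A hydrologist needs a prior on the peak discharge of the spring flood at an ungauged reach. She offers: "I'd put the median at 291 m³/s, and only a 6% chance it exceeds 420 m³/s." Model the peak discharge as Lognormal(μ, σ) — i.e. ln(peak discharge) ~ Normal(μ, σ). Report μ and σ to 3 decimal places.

μ ≈ 5.673, σ ≈ 0.236

If T ~ Lognormal(μ,σ) then ln T ~ Normal(μ,σ), so the p-quantile of ln T is μ + z_p·σ.
ln(291) = 5.673 and ln(420) = 6.04; z_{0.5} = 0, z_{0.94} = 1.555.
σ = (6.04 − 5.673)/(1.555 − (0)) = 0.236.
μ = 5.673 − (0)·0.236 = 5.673.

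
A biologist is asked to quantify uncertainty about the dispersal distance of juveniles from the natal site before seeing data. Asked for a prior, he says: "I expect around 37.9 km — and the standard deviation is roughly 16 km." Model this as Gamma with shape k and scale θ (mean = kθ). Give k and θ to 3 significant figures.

For Gamma(k, scale θ): mean = kθ, variance = kθ², so CV = 1/√k.
CV = SD/mean = 16/37.9 = 0.4222, hence k = 1/CV² = 5.61.
Then θ = mean/k = 37.9/5.61 = 6.75.

k ≈ 5.61, θ ≈ 6.75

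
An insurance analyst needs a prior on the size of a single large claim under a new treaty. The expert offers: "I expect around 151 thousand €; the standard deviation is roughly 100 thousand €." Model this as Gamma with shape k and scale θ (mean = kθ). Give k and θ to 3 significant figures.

k ≈ 2.28, θ ≈ 66.2

For Gamma(k, scale θ): mean = kθ, variance = kθ², so CV = 1/√k.
CV = SD/mean = 100/151 = 0.6623, hence k = 1/CV² = 2.28.
Then θ = mean/k = 151/2.28 = 66.2.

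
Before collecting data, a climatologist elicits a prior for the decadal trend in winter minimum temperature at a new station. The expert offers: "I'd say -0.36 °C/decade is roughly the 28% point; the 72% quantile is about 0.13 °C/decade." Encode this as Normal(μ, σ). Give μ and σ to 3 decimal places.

μ = -0.115, σ = 0.420

For Normal(μ,σ), the p-quantile is μ + z_p·σ. Here z_{0.28} = -0.5828, z_{0.72} = 0.5828.
So -0.36 = μ − 0.5828σ and 0.13 = μ + 0.5828σ.
Subtracting: σ = (0.13 − -0.36)/(0.5828 − (-0.5828)) = 0.420.
Then μ = -0.36 − (-0.5828)·0.420 = -0.115.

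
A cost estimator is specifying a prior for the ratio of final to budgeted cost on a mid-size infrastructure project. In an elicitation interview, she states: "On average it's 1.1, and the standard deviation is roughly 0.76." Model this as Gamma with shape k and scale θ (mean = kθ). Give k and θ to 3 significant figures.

k ≈ 2.09, θ ≈ 0.525

For Gamma(k, scale θ): mean = kθ, variance = kθ², so CV = 1/√k.
CV = SD/mean = 0.76/1.1 = 0.6909, hence k = 1/CV² = 2.09.
Then θ = mean/k = 1.1/2.09 = 0.525.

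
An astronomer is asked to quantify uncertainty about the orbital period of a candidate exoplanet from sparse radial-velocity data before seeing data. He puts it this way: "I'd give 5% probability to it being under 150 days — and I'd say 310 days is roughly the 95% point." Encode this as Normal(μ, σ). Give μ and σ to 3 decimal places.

μ = 230.000, σ = 48.637

For Normal(μ,σ), the p-quantile is μ + z_p·σ. Here z_{0.05} = -1.645, z_{0.95} = 1.645.
So 150 = μ − 1.645σ and 310 = μ + 1.645σ.
Subtracting: σ = (310 − 150)/(1.645 − (-1.645)) = 48.637.
Then μ = 150 − (-1.645)·48.637 = 230.000.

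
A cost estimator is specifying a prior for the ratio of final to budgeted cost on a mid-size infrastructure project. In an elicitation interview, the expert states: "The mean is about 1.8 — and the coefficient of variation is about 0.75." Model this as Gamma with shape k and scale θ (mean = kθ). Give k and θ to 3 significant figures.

k ≈ 1.78, θ ≈ 1.01

For Gamma(k, scale θ): mean = kθ, variance = kθ², so CV = 1/√k.
CV = 0.75, hence k = 1/CV² = 1.78.
Then θ = mean/k = 1.8/1.78 = 1.01.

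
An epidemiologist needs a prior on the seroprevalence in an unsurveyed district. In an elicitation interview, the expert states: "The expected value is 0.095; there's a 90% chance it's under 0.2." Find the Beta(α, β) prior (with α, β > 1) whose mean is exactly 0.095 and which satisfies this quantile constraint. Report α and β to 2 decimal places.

α ≈ 1.32, β ≈ 12.54

With mean 0.095 fixed, write α = 0.095s, β = 0.905s where s = α+β.
Need P(θ < 0.2) = 0.9 under Beta(0.095s, 0.905s). Normal approximation: (q−m)/√(m(1−m)/s) ≈ z_{0.9} = 1.28, so s ≈ 0.095·0.905·(1.28)²/(0.2−0.095)² = 12.8.
At s = 12.8: P(θ<0.2) ≈ 0.894. Adjusting to match 0.9 gives s ≈ 13.85.
So α = 0.095·13.85 ≈ 1.32, β = 0.905·13.85 ≈ 12.54.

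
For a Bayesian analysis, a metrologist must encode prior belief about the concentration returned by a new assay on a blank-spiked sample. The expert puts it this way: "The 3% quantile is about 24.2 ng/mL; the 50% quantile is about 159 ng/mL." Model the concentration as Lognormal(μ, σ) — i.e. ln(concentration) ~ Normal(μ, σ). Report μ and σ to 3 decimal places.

If T ~ Lognormal(μ,σ) then ln T ~ Normal(μ,σ), so the p-quantile of ln T is μ + z_p·σ.
ln(24.2) = 3.186 and ln(159) = 5.069; z_{0.03} = -1.881, z_{0.5} = 0.
σ = (5.069 − 3.186)/(0 − (-1.881)) = 1.001.
μ = 3.186 − (-1.881)·1.001 = 5.069.

μ ≈ 5.069, σ ≈ 1.001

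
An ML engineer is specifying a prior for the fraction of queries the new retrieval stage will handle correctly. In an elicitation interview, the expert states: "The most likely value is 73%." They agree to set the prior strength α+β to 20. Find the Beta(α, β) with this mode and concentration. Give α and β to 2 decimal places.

α = 14.14, β = 5.86

For α,β > 1 the Beta mode is (α−1)/(α+β−2). With α+β = 20, the mode is (α−1)/18.
Set (α−1)/18 = 0.73 → α = 1 + 0.73·18 = 14.14.
β = 20 − α = 5.86.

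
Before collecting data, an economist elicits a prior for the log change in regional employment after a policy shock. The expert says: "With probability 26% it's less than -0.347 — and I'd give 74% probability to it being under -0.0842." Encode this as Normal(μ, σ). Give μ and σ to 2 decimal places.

For Normal(μ,σ), the p-quantile is μ + z_p·σ. Here z_{0.26} = -0.6433, z_{0.74} = 0.6433.
So -0.347 = μ − 0.6433σ and -0.0842 = μ + 0.6433σ.
Subtracting: σ = (-0.0842 − -0.347)/(0.6433 − (-0.6433)) = 0.20.
Then μ = -0.347 − (-0.6433)·0.20 = -0.22.

μ = -0.22, σ = 0.20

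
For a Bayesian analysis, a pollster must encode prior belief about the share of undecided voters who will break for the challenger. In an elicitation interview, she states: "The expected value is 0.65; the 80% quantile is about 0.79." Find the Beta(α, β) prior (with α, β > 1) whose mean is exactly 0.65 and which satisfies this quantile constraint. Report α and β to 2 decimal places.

With mean 0.65 fixed, write α = 0.65s, β = 0.35s where s = α+β.
Need P(θ < 0.79) = 0.8 under Beta(0.65s, 0.35s). Normal approximation: (q−m)/√(m(1−m)/s) ≈ z_{0.8} = 0.842, so s ≈ 0.65·0.35·(0.842)²/(0.79−0.65)² = 8.2.
At s = 8.2: P(θ<0.79) ≈ 0.795. Adjusting to match 0.8 gives s ≈ 8.53.
So α = 0.65·8.53 ≈ 5.55, β = 0.35·8.53 ≈ 2.99.

α ≈ 5.55, β ≈ 2.99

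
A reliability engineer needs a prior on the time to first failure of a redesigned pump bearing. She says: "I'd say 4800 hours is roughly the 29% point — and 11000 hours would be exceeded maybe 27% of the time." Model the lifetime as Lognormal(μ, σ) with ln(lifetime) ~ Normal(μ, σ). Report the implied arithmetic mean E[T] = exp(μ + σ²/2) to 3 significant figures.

E[T] ≈ 9160 hours

If T ~ Lognormal(μ,σ) then ln T ~ Normal(μ,σ), so the p-quantile of ln T is μ + z_p·σ.
ln(4800) = 8.476 and ln(11000) = 9.306; z_{0.29} = -0.5534, z_{0.73} = 0.6128.
σ = (9.306 − 8.476)/(0.6128 − (-0.5534)) = 0.711.
μ = 8.476 − (-0.5534)·0.711 = 8.870.
E[T] = exp(μ + σ²/2) = exp(8.870 + 0.2528) = 9160 hours.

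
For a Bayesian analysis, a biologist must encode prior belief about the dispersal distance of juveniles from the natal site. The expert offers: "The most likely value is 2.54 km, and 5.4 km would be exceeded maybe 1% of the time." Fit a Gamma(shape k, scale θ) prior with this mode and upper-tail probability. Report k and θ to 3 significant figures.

k ≈ 9.53, θ ≈ 0.298

Gamma(k,θ) with k>1 has mode (k−1)θ, so θ = 2.54/(k−1).
Need P(X < 5.4) = 0.99 with θ tied to k this way. Start at k = 2, θ = 2.54: P(X<5.4) ≈ 0.627.
Too low — raise k to concentrate. Iterating converges to k ≈ 9.53.
Then θ = 2.54/(9.53−1) ≈ 0.298.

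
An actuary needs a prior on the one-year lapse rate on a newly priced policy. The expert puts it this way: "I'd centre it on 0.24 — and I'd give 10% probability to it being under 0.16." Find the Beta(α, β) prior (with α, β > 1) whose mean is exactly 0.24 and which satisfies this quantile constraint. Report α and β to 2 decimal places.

α ≈ 10.33, β ≈ 32.72

With mean 0.24 fixed, write α = 0.24s, β = 0.76s where s = α+β.
Need P(θ < 0.16) = 0.1 under Beta(0.24s, 0.76s). Normal approximation: (q−m)/√(m(1−m)/s) ≈ z_{0.1} = -1.28, so s ≈ 0.24·0.76·(-1.28)²/(0.16−0.24)² = 46.8.
At s = 46.8: P(θ<0.16) ≈ 0.090. Adjusting to match 0.1 gives s ≈ 43.05.
So α = 0.24·43.05 ≈ 10.33, β = 0.76·43.05 ≈ 32.72.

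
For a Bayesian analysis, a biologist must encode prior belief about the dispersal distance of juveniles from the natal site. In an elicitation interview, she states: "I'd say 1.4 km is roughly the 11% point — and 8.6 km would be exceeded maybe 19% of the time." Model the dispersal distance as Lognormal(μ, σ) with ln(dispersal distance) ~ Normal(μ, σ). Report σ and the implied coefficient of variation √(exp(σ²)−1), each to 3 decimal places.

If T ~ Lognormal(μ,σ) then ln T ~ Normal(μ,σ), so the p-quantile of ln T is μ + z_p·σ.
ln(1.4) = 0.3365 and ln(8.6) = 2.152; z_{0.11} = -1.227, z_{0.81} = 0.8779.
σ = (2.152 − 0.3365)/(0.8779 − (-1.227)) = 0.863.
μ = 0.3365 − (-1.227)·0.863 = 1.394.
CV = √(exp(σ²)−1) = √(exp(0.7441)−1) = 1.051.

σ ≈ 0.863, CV ≈ 1.051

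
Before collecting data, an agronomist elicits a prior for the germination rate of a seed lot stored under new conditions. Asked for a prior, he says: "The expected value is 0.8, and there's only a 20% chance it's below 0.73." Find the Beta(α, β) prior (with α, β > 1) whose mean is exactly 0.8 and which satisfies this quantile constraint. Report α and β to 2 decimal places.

α ≈ 16.65, β ≈ 4.16

With mean 0.8 fixed, write α = 0.8s, β = 0.2s where s = α+β.
Need P(θ < 0.73) = 0.2 under Beta(0.8s, 0.2s). Normal approximation: (q−m)/√(m(1−m)/s) ≈ z_{0.2} = -0.842, so s ≈ 0.8·0.2·(-0.842)²/(0.73−0.8)² = 23.1.
At s = 23.1: P(θ<0.73) ≈ 0.190. Adjusting to match 0.2 gives s ≈ 20.81.
So α = 0.8·20.81 ≈ 16.65, β = 0.2·20.81 ≈ 4.16.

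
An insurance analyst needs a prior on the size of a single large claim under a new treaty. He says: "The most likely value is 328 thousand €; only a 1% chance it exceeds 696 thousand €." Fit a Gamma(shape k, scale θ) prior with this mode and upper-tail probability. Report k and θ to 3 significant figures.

k ≈ 9.58, θ ≈ 38.2

Gamma(k,θ) with k>1 has mode (k−1)θ, so θ = 328/(k−1).
Need P(X < 696) = 0.99 with θ tied to k this way. Start at k = 2, θ = 328: P(X<696) ≈ 0.626.
Too low — raise k to concentrate. Iterating converges to k ≈ 9.58.
Then θ = 328/(9.58−1) ≈ 38.2.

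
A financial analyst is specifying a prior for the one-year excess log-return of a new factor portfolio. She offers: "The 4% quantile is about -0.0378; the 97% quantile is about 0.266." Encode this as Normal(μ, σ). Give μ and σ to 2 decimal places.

For Normal(μ,σ), the p-quantile is μ + z_p·σ. Here z_{0.04} = -1.751, z_{0.97} = 1.881.
So -0.0378 = μ − 1.751σ and 0.266 = μ + 1.881σ.
Subtracting: σ = (0.266 − -0.0378)/(1.881 − (-1.751)) = 0.08.
Then μ = -0.0378 − (-1.751)·0.08 = 0.11.

μ = 0.11, σ = 0.08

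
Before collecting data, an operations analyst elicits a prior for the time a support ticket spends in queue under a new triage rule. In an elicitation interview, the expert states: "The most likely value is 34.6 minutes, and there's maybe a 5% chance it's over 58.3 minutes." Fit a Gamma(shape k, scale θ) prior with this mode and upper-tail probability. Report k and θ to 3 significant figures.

Gamma(k,θ) with k>1 has mode (k−1)θ, so θ = 34.6/(k−1).
Need P(X < 58.3) = 0.95 with θ tied to k this way. Start at k = 2, θ = 34.6: P(X<58.3) ≈ 0.502.
Too low — raise k to concentrate. Iterating converges to k ≈ 11.3.
Then θ = 34.6/(11.3−1) ≈ 3.37.

k ≈ 11.3, θ ≈ 3.37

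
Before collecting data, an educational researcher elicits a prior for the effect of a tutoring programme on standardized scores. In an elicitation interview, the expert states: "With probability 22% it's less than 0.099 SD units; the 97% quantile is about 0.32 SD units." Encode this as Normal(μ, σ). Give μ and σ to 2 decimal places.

For Normal(μ,σ), the p-quantile is μ + z_p·σ. Here z_{0.22} = -0.7722, z_{0.97} = 1.881.
So 0.099 = μ − 0.7722σ and 0.32 = μ + 1.881σ.
Subtracting: σ = (0.32 − 0.099)/(1.881 − (-0.7722)) = 0.08.
Then μ = 0.099 − (-0.7722)·0.08 = 0.16.

μ = 0.16, σ = 0.08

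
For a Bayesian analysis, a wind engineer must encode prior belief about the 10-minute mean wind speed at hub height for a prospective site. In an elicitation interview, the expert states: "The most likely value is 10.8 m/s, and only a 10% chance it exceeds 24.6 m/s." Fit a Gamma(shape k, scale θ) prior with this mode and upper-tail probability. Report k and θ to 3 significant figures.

Gamma(k,θ) with k>1 has mode (k−1)θ, so θ = 10.8/(k−1).
Need P(X < 24.6) = 0.9 with θ tied to k this way. Start at k = 2, θ = 10.8: P(X<24.6) ≈ 0.664.
Too low — raise k to concentrate. Iterating converges to k ≈ 3.84.
Then θ = 10.8/(3.84−1) ≈ 3.81.

k ≈ 3.84, θ ≈ 3.81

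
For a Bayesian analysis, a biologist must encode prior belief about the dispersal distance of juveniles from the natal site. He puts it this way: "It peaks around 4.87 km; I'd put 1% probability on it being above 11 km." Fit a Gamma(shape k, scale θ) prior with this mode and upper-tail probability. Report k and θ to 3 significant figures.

Gamma(k,θ) with k>1 has mode (k−1)θ, so θ = 4.87/(k−1).
Need P(X < 11) = 0.99 with θ tied to k this way. Start at k = 2, θ = 4.87: P(X<11) ≈ 0.660.
Too low — raise k to concentrate. Iterating converges to k ≈ 8.22.
Then θ = 4.87/(8.22−1) ≈ 0.674.

k ≈ 8.22, θ ≈ 0.674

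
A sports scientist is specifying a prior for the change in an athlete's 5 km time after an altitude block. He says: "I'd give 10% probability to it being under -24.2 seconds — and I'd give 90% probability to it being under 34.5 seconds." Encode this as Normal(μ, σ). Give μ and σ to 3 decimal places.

μ = 5.150, σ = 22.902

The p-quantile of Normal(μ,σ) is μ + z_p·σ, with z_{0.1} = -1.282 and z_{0.9} = 1.282.
Eliminate σ: μ = (z₂·x₁ − z₁·x₂)/(z₂ − z₁) = (1.282·-24.2 − (-1.282)·34.5)/2.563 = 5.150.
Then σ = (x₂ − x₁)/(z₂ − z₁) = (34.5 − -24.2)/2.563 = 22.902.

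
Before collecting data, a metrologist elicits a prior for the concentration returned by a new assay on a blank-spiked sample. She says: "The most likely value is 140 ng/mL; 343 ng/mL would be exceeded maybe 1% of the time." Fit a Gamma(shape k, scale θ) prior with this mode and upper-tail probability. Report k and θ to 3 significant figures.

Gamma(k,θ) with k>1 has mode (k−1)θ, so θ = 140/(k−1).
Need P(X < 343) = 0.99 with θ tied to k this way. Start at k = 2, θ = 140: P(X<343) ≈ 0.702.
Too low — raise k to concentrate. Iterating converges to k ≈ 6.87.
Then θ = 140/(6.87−1) ≈ 23.8.

k ≈ 6.87, θ ≈ 23.8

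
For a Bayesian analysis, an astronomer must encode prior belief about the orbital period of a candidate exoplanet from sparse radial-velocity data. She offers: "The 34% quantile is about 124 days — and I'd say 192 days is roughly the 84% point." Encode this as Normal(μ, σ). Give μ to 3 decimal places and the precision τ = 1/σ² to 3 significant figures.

μ = 143.935, τ = 0.000428

The p-quantile of Normal(μ,σ) is μ + z_p·σ, with z_{0.34} = -0.4125 and z_{0.84} = 0.9945.
Eliminate σ: μ = (z₂·x₁ − z₁·x₂)/(z₂ − z₁) = (0.9945·124 − (-0.4125)·192)/1.407 = 143.935.
Then σ = (x₂ − x₁)/(z₂ − z₁) = (192 − 124)/1.407 = 48.332.
Precision τ = 1/σ² = 1/48.33² = 0.000428.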